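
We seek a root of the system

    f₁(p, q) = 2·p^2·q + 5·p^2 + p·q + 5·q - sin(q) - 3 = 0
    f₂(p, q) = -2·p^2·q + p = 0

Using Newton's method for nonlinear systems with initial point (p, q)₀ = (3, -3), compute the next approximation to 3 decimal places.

(1.933, -2.027)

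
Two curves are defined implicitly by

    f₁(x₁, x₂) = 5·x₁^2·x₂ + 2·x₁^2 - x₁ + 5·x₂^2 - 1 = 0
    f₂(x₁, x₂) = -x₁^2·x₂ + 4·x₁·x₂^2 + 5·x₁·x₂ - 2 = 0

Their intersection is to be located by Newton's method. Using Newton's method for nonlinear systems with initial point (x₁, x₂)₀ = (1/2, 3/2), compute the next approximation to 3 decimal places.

(0.526, 0.740)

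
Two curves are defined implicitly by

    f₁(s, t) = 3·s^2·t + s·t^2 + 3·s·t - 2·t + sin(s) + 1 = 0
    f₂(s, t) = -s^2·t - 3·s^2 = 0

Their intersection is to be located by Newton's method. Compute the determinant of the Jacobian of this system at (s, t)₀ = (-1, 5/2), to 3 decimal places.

77.710

J = [[6·s·t + t^2 + 3·t + cos(s), 3·s^2 + 2·s·t + 3·s - 2], [-2·s·t - 6·s, -s^2]].
At the point, J = [[-0.70970, -7.000], [11.000, -1.000]].
det J = 77.710.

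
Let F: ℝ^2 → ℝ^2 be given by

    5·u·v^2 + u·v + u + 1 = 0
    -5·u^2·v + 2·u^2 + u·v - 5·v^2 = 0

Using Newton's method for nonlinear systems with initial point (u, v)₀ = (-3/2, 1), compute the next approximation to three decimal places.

At (-3/2, 1): F = (-9.500, -13.250).
Jacobian J = [[5·v^2 + v + 1, 10·u·v + u], [-10·u·v + 4·u + v, -5·u^2 + u - 10·v]].
At the point, J = [[7.000, -16.500], [10.000, -22.750]] (det J = 5.750).
Solving J·Δ = −F gives Δ = (0.435, -0.391).
Then the next iterate is (u, v)₁ = (-1.065, 0.609).

(-1.065, 0.609)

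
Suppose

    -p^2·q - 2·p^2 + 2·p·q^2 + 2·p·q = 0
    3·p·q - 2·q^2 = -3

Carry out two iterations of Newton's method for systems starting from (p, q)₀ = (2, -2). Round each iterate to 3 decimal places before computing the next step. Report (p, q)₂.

(-0.946, -1.900)

At (2, -2): F = (8.000, -17.000).
Jacobian J = [[-2·p·q - 4·p + 2·q^2 + 2·q, -p^2 + 4·p·q + 2·p], [3·q, 3·p - 4·q]].
At the point, J = [[4.000, -16.000], [-6.000, 14.000]] (det J = -40.000).
Solving J·Δ = −F gives Δ = (-4.000, -0.500).
Then the next iterate is (p, q)₁ = (-2.000, -2.500).
Round to (-2.000, -2.500) and repeat: F = (-13.000, 5.500), J = [[5.500, 12.000], [-7.500, 4.000]].
Δ = (1.054, 0.600), so (p, q)₂ = (-0.946, -1.900).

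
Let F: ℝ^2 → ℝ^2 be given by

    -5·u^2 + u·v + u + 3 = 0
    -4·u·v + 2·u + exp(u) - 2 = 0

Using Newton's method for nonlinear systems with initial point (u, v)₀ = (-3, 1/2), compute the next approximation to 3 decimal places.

At (-3, 1/2): F = (-46.500, -1.95021).
Jacobian J = [[-10·u + v + 1, u], [-4·v + exp(u) + 2, -4·u]].
At the point, J = [[31.500, -3.000], [0.04979, 12.000]] (det J = 378.14936).
Solving J·Δ = −F gives Δ = (1.491, 0.156).
Then the next iterate is (u, v)₁ = (-1.509, 0.656).

(-1.509, 0.656)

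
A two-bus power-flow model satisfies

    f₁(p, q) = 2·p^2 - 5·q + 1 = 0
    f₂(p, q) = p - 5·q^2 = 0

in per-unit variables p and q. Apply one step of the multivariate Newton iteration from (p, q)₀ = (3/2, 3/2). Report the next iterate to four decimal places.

(1.2794, 0.8353)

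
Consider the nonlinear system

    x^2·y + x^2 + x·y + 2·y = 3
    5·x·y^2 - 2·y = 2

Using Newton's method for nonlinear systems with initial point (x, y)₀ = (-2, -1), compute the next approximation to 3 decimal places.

(-2.368, -0.342)

At (-2, -1): F = (-3.000, -10.000).
Jacobian J = [[2·x·y + 2·x + y, x^2 + x + 2], [5·y^2, 10·x·y - 2]].
At the point, J = [[-1.000, 4.000], [5.000, 18.000]] (det J = -38.000).
Solving J·Δ = −F gives Δ = (-0.368, 0.658).
Then the next iterate is (x, y)₁ = (-2.368, -0.342).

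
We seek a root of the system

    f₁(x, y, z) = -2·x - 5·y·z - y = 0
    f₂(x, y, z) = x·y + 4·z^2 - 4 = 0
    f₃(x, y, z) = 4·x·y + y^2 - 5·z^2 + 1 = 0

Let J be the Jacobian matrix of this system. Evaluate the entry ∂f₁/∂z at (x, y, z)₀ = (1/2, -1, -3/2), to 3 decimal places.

5.000

∂f₁/∂z = -5·y.
At (1/2, -1, -3/2) this is 5.000.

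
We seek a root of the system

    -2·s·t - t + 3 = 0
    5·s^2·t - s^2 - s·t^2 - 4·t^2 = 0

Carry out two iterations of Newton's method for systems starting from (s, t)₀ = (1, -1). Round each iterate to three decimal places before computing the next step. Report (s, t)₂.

(6.153, 0.978)

At (1, -1): F = (6.000, -11.000).
Jacobian J = [[-2·t, -2·s - 1], [10·s·t - 2·s - t^2, 5·s^2 - 2·s·t - 8·t]].
At the point, J = [[2.000, -3.000], [-13.000, 15.000]] (det J = -9.000).
Solving J·Δ = −F gives Δ = (6.333, 6.222).
Then the next iterate is (s, t)₁ = (7.333, 5.222).
Round to (7.333, 5.222) and repeat: F = (-78.80785, 1041.19445), J = [[-10.444, -15.666], [340.99398, 150.50259]].
Δ = (-1.180, -4.244), so (s, t)₂ = (6.153, 0.978).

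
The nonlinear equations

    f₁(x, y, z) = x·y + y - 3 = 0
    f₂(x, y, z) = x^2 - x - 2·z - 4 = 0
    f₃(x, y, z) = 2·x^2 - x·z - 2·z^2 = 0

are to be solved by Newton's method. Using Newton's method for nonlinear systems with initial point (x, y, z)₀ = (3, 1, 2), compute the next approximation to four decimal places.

(3.8571, 0.5357, 3.1429)

At (3, 1, 2): F = (1.0000, -2.0000, 4.0000).
Jacobian J = [[y, x + 1, 0], [2·x - 1, 0, -2], [4·x - z, 0, -x - 4·z]].
At the point, J = [[1.0000, 4.0000, 0.0000], [5.0000, 0.0000, -2.0000], [10.0000, 0.0000, -11.0000]] (det J = 140.0000).
Solving J·Δ = −F gives Δ = (0.8571, -0.4643, 1.1429).
Then the next iterate is (x, y, z)₁ = (3.8571, 0.5357, 3.1429).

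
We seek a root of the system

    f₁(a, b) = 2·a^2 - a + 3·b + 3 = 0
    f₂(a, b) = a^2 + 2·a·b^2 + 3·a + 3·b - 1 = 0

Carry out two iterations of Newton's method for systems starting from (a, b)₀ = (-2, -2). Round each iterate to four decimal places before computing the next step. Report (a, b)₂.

(0.0420, -0.3744)

At (-2, -2): F = (7.0000, -25.0000).
Jacobian J = [[4·a - 1, 3], [2·a + 2·b^2 + 3, 4·a·b + 3]].
At the point, J = [[-9.0000, 3.0000], [7.0000, 19.0000]] (det J = -192.0000).
Solving J·Δ = −F gives Δ = (1.0833, 0.9167).
Then the next iterate is (a, b)₁ = (-0.9167, -1.0833).
Round to (-0.9167, -1.0833) and repeat: F = (2.347478, -8.311227), J = [[-4.6668, 3.0000], [3.513678, 6.972244]].
Δ = (0.9587, 0.7089), so (a, b)₂ = (0.0420, -0.3744).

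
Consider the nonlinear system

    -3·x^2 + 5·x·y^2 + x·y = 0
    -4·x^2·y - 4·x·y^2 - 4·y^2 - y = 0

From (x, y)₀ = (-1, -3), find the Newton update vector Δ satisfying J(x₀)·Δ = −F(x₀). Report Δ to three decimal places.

(0.140, 1.320)

At (-1, -3): F = (-45.000, 15.000).
Jacobian J = [[-6·x + 5·y^2 + y, 10·x·y + x], [-8·x·y - 4·y^2, -4·x^2 - 8·x·y - 8·y - 1]].
At the point, J = [[48.000, 29.000], [-60.000, -5.000]] (det J = 1500.000).
Solving J·Δ = −F gives Δ = (0.140, 1.320).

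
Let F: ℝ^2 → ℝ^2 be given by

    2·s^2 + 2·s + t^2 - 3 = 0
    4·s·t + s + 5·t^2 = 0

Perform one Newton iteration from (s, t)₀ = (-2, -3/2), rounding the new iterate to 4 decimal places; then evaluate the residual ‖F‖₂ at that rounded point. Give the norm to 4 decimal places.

4.4917

At (-2, -3/2): F = (3.2500, 21.2500).
Jacobian J = [[4·s + 2, 2·t], [4·t + 1, 4·s + 10·t]].
At the point, J = [[-6.0000, -3.0000], [-5.0000, -23.0000]] (det J = 123.0000).
Solving J·Δ = −F gives Δ = (0.0894, 0.9045).
Then the next iterate is (s, t)₁ = (-1.9106, -0.5955).
Re-evaluating at (-1.9106, -0.5955): F = (0.834205, 4.413550), so ‖F‖₂ = 4.4917.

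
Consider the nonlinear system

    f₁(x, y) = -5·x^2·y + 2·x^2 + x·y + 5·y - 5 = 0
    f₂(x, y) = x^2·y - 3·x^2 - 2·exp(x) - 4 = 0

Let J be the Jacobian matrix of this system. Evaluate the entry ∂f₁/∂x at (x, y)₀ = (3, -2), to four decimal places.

∂f₁/∂x = -10·x·y + 4·x + y.
At (3, -2) this is 70.0000.

70.0000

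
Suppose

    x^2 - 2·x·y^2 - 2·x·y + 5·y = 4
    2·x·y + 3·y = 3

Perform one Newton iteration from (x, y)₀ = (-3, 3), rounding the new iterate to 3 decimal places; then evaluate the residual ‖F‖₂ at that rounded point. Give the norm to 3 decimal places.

At (-3, 3): F = (92.000, -12.000).
Jacobian J = [[2·x - 2·y^2 - 2·y, -4·x·y - 2·x + 5], [2·y, 2·x + 3]].
At the point, J = [[-30.000, 47.000], [6.000, -3.000]] (det J = -192.000).
Solving J·Δ = −F gives Δ = (1.500, -1.000).
Then the next iterate is (x, y)₁ = (-1.500, 2.000).
Re-evaluating at (-1.500, 2.000): F = (26.250, -3.000), so ‖F‖₂ = 26.421.

26.421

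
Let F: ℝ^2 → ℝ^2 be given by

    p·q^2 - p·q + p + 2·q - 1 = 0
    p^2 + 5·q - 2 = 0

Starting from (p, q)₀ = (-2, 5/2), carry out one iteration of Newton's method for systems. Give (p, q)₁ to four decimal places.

(236.0000, 190.0000)

At (-2, 5/2): F = (-5.5000, 14.5000).
Jacobian J = [[q^2 - q + 1, 2·p·q - p + 2], [2·p, 5]].
At the point, J = [[4.7500, -6.0000], [-4.0000, 5.0000]] (det J = -0.2500).
Solving J·Δ = −F gives Δ = (238.0000, 187.5000).
Then the next iterate is (p, q)₁ = (236.0000, 190.0000).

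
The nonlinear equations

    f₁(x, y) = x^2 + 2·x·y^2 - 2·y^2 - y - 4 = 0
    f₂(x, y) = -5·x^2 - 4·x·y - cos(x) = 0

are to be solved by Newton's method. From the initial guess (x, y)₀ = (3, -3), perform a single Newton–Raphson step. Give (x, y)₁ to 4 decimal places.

(2.0085, -2.1919)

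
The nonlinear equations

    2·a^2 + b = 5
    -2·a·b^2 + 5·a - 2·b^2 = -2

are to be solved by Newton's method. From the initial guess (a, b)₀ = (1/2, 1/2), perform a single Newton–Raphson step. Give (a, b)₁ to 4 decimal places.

At (1/2, 1/2): F = (-4.0000, 3.7500).
Jacobian J = [[4·a, 1], [-2·b^2 + 5, -4·a·b - 4·b]].
At the point, J = [[2.0000, 1.0000], [4.5000, -3.0000]] (det J = -10.5000).
Solving J·Δ = −F gives Δ = (0.7857, 2.4286).
Then the next iterate is (a, b)₁ = (1.2857, 2.9286).

(1.2857, 2.9286)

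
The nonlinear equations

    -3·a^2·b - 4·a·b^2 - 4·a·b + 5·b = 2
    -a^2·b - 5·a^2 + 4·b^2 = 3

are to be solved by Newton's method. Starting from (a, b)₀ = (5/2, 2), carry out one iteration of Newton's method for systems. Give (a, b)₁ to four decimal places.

At (5/2, 2): F = (-89.5000, -30.7500).
Jacobian J = [[-6·a·b - 4·b^2 - 4·b, -3·a^2 - 8·a·b - 4·a + 5], [-2·a·b - 10·a, -a^2 + 8·b]].
At the point, J = [[-54.0000, -63.7500], [-35.0000, 9.7500]] (det J = -2757.7500).
Solving J·Δ = −F gives Δ = (-1.0273, -0.5338).
Then the next iterate is (a, b)₁ = (1.4727, 1.4662).

(1.4727, 1.4662)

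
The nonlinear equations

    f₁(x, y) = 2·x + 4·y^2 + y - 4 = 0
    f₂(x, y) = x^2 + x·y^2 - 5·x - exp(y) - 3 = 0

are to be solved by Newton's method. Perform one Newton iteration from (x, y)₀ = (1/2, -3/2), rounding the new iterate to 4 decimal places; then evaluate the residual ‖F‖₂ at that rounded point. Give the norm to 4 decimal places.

5.7289

At (1/2, -3/2): F = (4.5000, -4.348130).
Jacobian J = [[2, 8·y + 1], [2·x + y^2 - 5, 2·x·y - exp(y)]].
At the point, J = [[2.0000, -11.0000], [-1.7500, -1.723130]] (det J = -22.696260).
Solving J·Δ = −F gives Δ = (-2.4490, -0.0362).
Then the next iterate is (x, y)₁ = (-1.9490, -1.5362).
Re-evaluating at (-1.9490, -1.5362): F = (0.005442, 5.728938), so ‖F‖₂ = 5.7289.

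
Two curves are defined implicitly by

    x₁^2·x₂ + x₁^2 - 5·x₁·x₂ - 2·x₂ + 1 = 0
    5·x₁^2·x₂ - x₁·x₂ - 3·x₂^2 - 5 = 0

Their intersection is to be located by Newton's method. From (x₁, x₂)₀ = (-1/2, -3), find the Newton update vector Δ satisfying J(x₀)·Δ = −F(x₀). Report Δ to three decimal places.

(-0.025, 1.909)

At (-1/2, -3): F = (-1.000, -37.250).
Jacobian J = [[2·x₁·x₂ + 2·x₁ - 5·x₂, x₁^2 - 5·x₁ - 2], [10·x₁·x₂ - x₂, 5·x₁^2 - x₁ - 6·x₂]].
At the point, J = [[17.000, 0.750], [18.000, 19.750]] (det J = 322.250).
Solving J·Δ = −F gives Δ = (-0.025, 1.909).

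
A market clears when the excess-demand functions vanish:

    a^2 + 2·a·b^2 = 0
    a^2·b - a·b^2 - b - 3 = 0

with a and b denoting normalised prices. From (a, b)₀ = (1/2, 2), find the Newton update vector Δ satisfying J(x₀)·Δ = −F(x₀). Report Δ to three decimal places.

(0.854, -2.985)

At (1/2, 2): F = (4.250, -6.500).
Jacobian J = [[2·a + 2·b^2, 4·a·b], [2·a·b - b^2, a^2 - 2·a·b - 1]].
At the point, J = [[9.000, 4.000], [-2.000, -2.750]] (det J = -16.750).
Solving J·Δ = −F gives Δ = (0.854, -2.985).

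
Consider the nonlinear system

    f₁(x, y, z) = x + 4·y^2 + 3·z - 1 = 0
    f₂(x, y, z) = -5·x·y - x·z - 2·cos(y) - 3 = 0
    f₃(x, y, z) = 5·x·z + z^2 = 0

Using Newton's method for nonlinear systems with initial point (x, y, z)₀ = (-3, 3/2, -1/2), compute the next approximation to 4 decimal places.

(-1.5042, 1.0210, -0.2493)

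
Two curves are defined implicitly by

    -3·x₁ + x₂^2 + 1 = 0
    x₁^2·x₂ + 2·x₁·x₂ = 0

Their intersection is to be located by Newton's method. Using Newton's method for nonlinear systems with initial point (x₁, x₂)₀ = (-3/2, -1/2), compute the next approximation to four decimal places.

(-0.0682, 0.9545)

At (-3/2, -1/2): F = (5.7500, 0.3750).
Jacobian J = [[-3, 2·x₂], [2·x₁·x₂ + 2·x₂, x₁^2 + 2·x₁]].
At the point, J = [[-3.0000, -1.0000], [0.5000, -0.7500]] (det J = 2.7500).
Solving J·Δ = −F gives Δ = (1.4318, 1.4545).
Then the next iterate is (x₁, x₂)₁ = (-0.0682, 0.9545).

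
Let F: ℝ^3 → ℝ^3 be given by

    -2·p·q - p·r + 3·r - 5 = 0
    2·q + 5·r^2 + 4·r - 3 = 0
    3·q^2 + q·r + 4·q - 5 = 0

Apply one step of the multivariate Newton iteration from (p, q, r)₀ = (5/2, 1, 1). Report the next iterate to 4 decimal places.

(-0.3838, 0.7763, 0.4605)

At (5/2, 1, 1): F = (-9.5000, 8.0000, 3.0000).
Jacobian J = [[-2·q - r, -2·p, -p + 3], [0, 2, 10·r + 4], [0, 6·q + r + 4, q]].
At the point, J = [[-3.0000, -5.0000, 0.5000], [0.0000, 2.0000, 14.0000], [0.0000, 11.0000, 1.0000]] (det J = 456.0000).
Solving J·Δ = −F gives Δ = (-2.8838, -0.2237, -0.5395).
Then the next iterate is (p, q, r)₁ = (-0.3838, 0.7763, 0.4605).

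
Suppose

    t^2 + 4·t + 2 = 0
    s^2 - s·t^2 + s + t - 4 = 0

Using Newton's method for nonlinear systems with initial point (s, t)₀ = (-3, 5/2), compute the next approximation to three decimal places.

(-3.817, 0.472)

At (-3, 5/2): F = (18.250, 23.250).
Jacobian J = [[0, 2·t + 4], [2·s - t^2 + 1, -2·s·t + 1]].
At the point, J = [[0.000, 9.000], [-11.250, 16.000]] (det J = 101.250).
Solving J·Δ = −F gives Δ = (-0.817, -2.028).
Then the next iterate is (s, t)₁ = (-3.817, 0.472).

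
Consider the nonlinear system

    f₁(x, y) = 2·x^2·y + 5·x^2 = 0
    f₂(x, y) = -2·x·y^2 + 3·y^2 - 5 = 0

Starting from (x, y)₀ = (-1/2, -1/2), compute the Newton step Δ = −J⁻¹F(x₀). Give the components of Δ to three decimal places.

At (-1/2, -1/2): F = (1.000, -4.000).
Jacobian J = [[4·x·y + 10·x, 2·x^2], [-2·y^2, -4·x·y + 6·y]].
At the point, J = [[-4.000, 0.500], [-0.500, -4.000]] (det J = 16.250).
Solving J·Δ = −F gives Δ = (0.123, -1.015).

(0.123, -1.015)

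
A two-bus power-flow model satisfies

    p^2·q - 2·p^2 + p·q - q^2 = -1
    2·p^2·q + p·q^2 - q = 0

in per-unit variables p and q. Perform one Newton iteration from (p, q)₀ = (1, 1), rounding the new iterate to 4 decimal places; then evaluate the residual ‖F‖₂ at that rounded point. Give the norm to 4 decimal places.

At (1, 1): F = (0.0000, 2.0000).
Jacobian J = [[2·p·q - 4·p + q, p^2 + p - 2·q], [4·p·q + q^2, 2·p^2 + 2·p·q - 1]].
At the point, J = [[-1.0000, 0.0000], [5.0000, 3.0000]] (det J = -3.0000).
Solving J·Δ = −F gives Δ = (0.0000, -0.6667).
Then the next iterate is (p, q)₁ = (1.0000, 0.3333).
Re-evaluating at (1.0000, 0.3333): F = (-0.444489, 0.444389), so ‖F‖₂ = 0.6285.

0.6285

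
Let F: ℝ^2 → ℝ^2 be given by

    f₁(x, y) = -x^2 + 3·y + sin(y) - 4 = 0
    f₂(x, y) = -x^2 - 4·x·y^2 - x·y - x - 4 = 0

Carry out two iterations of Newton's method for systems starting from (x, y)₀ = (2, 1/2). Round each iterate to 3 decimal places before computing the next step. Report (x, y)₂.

At (2, 1/2): F = (-6.02057, -13.000).
Jacobian J = [[-2·x, cos(y) + 3], [-2·x - 4·y^2 - y - 1, -8·x·y - x]].
At the point, J = [[-4.000, 3.87758], [-6.500, -10.000]] (det J = 65.20429).
Solving J·Δ = −F gives Δ = (-1.696, -0.197).
Then the next iterate is (x, y)₁ = (0.304, 0.303).
Round to (0.304, 0.303) and repeat: F = (-2.88503, -4.60017), J = [[-0.608, 3.95445], [-2.27824, -1.04090]].
Δ = (-2.198, 0.392), so (x, y)₂ = (-1.894, 0.695).

(-1.894, 0.695)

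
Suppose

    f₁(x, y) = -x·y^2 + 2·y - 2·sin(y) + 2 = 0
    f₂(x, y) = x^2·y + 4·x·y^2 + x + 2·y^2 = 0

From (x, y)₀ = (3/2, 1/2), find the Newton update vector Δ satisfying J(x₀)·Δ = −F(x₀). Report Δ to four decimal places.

At (3/2, 1/2): F = (1.666149, 4.6250).
Jacobian J = [[-y^2, -2·x·y - 2·cos(y) + 2], [2·x·y + 4·y^2 + 1, x^2 + 8·x·y + 4·y]].
At the point, J = [[-0.2500, -1.255165], [3.5000, 10.2500]] (det J = 1.830578).
Solving J·Δ = −F gives Δ = (-12.5005, 3.8172).

(-12.5005, 3.8172)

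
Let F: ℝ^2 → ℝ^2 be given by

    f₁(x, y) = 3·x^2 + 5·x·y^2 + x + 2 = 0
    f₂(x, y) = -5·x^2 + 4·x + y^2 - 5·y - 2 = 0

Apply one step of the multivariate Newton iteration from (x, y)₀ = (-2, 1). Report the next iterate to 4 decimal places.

At (-2, 1): F = (2.0000, -34.0000).
Jacobian J = [[6·x + 5·y^2 + 1, 10·x·y], [-10·x + 4, 2·y - 5]].
At the point, J = [[-6.0000, -20.0000], [24.0000, -3.0000]] (det J = 498.0000).
Solving J·Δ = −F gives Δ = (1.3775, -0.3133).
Then the next iterate is (x, y)₁ = (-0.6225, 0.6867).

(-0.6225, 0.6867)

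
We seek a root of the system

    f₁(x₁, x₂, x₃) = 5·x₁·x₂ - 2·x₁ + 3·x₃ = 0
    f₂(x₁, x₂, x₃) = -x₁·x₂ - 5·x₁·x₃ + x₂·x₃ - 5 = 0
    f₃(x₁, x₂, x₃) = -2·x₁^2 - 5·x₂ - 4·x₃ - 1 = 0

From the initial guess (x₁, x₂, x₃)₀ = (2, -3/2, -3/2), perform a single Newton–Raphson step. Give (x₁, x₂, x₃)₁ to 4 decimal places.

At (2, -3/2, -3/2): F = (-23.5000, 15.2500, 4.5000).
Jacobian J = [[5·x₂ - 2, 5·x₁, 3], [-x₂ - 5·x₃, -x₁ + x₃, -5·x₁ + x₂], [-4·x₁, -5, -4]].
At the point, J = [[-9.5000, 10.0000, 3.0000], [9.0000, -3.5000, -11.5000], [-8.0000, -5.0000, -4.0000]] (det J = 1474.2500).
Solving J·Δ = −F gives Δ = (-0.6330, 1.6501, 0.3285).
Then the next iterate is (x₁, x₂, x₃)₁ = (1.3670, 0.1501, -1.1715).

(1.3670, 0.1501, -1.1715)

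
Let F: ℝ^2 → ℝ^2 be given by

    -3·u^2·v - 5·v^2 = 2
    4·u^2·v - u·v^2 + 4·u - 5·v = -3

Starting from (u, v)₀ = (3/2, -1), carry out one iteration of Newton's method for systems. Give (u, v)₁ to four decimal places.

At (3/2, -1): F = (-0.2500, 3.5000).
Jacobian J = [[-6·u·v, -3·u^2 - 10·v], [8·u·v - v^2 + 4, 4·u^2 - 2·u·v - 5]].
At the point, J = [[9.0000, 3.2500], [-9.0000, 7.0000]] (det J = 92.2500).
Solving J·Δ = −F gives Δ = (0.1423, -0.3171).
Then the next iterate is (u, v)₁ = (1.6423, -1.3171).

(1.6423, -1.3171)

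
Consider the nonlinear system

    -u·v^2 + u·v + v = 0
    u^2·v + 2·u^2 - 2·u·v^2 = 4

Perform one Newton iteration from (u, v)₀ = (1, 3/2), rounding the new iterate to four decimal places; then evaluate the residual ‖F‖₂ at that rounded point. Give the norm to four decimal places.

At (1, 3/2): F = (0.7500, -5.0000).
Jacobian J = [[-v^2 + v, -2·u·v + u + 1], [2·u·v + 4·u - 2·v^2, u^2 - 4·u·v]].
At the point, J = [[-0.7500, -1.0000], [2.5000, -5.0000]] (det J = 6.2500).
Solving J·Δ = −F gives Δ = (1.4000, -0.3000).
Then the next iterate is (u, v)₁ = (2.4000, 1.2000).
Re-evaluating at (2.4000, 1.2000): F = (0.6240, 7.5200), so ‖F‖₂ = 7.5458.

7.5458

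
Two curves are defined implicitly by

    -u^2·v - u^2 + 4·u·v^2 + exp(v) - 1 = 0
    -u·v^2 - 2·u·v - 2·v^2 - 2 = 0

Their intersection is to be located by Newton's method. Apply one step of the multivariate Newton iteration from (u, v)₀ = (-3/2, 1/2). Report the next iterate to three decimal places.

(1.172, 2.086)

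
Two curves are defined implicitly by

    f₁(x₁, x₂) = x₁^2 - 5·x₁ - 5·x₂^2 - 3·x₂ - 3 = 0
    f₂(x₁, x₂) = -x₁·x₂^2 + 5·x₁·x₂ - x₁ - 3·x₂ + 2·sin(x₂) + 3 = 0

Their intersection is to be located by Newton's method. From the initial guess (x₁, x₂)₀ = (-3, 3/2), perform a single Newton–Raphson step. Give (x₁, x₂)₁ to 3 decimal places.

(-1.464, 0.853)

At (-3, 3/2): F = (5.250, -12.25501).
Jacobian J = [[2·x₁ - 5, -10·x₂ - 3], [-x₂^2 + 5·x₂ - 1, -2·x₁·x₂ + 5·x₁ + 2·cos(x₂) - 3]].
At the point, J = [[-11.000, -18.000], [4.250, -8.85853]] (det J = 173.94378).
Solving J·Δ = −F gives Δ = (1.536, -0.647).
Then the next iterate is (x₁, x₂)₁ = (-1.464, 0.853).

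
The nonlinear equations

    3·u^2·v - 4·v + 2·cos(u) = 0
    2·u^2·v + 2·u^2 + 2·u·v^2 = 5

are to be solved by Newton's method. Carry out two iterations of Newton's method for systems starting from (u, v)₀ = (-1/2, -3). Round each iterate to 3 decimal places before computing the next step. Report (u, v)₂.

At (-1/2, -3): F = (11.50517, -15.000).
Jacobian J = [[6·u·v - 2·sin(u), 3·u^2 - 4], [4·u·v + 4·u + 2·v^2, 2·u^2 + 4·u·v]].
At the point, J = [[9.95885, -3.250], [22.000, 6.500]] (det J = 136.23253).
Solving J·Δ = −F gives Δ = (-0.191, 2.954).
Then the next iterate is (u, v)₁ = (-0.691, -0.046).
Round to (-0.691, -0.046) and repeat: F = (1.65933, -4.09189), J = [[1.46533, -2.56756], [-2.63262, 1.08211]].
Δ = (-1.684, -0.315), so (u, v)₂ = (-2.375, -0.361).

(-2.375, -0.361)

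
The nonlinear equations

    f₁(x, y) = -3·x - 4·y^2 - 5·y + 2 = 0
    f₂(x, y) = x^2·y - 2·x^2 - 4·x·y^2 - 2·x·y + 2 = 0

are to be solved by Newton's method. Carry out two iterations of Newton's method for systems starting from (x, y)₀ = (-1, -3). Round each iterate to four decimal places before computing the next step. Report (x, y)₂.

At (-1, -3): F = (-16.0000, 27.0000).
Jacobian J = [[-3, -8·y - 5], [2·x·y - 4·x - 4·y^2 - 2·y, x^2 - 8·x·y - 2·x]].
At the point, J = [[-3.0000, 19.0000], [-20.0000, -21.0000]] (det J = 443.0000).
Solving J·Δ = −F gives Δ = (0.3995, 0.9052).
Then the next iterate is (x, y)₁ = (-0.6005, -2.0948).
Round to (-0.6005, -2.0948) and repeat: F = (-3.277248, 8.547985), J = [[-3.0000, 11.7584], [-8.445293, -8.501819]].
Δ = (0.5821, 0.4272), so (x, y)₂ = (-0.0184, -1.6676).

(-0.0184, -1.6676)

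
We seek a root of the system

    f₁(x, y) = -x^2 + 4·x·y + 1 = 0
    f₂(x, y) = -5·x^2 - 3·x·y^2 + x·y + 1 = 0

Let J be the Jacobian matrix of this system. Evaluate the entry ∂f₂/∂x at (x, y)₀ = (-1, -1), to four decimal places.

6.0000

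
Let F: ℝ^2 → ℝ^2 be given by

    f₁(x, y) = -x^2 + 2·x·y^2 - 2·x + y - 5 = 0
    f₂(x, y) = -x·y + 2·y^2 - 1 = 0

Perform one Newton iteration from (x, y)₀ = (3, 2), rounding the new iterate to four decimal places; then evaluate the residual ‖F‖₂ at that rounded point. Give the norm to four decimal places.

0.5241

At (3, 2): F = (6.0000, 1.0000).
Jacobian J = [[-2·x + 2·y^2 - 2, 4·x·y + 1], [-y, -x + 4·y]].
At the point, J = [[0.0000, 25.0000], [-2.0000, 5.0000]] (det J = 50.0000).
Solving J·Δ = −F gives Δ = (-0.1000, -0.2400).
Then the next iterate is (x, y)₁ = (2.9000, 1.7600).
Re-evaluating at (2.9000, 1.7600): F = (0.516080, 0.0912), so ‖F‖₂ = 0.5241.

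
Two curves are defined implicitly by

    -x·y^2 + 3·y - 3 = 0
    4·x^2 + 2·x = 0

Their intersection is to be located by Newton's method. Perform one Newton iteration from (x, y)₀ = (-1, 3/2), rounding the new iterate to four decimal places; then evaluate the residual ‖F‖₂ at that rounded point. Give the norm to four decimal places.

0.8013

At (-1, 3/2): F = (3.7500, 2.0000).
Jacobian J = [[-y^2, -2·x·y + 3], [8·x + 2, 0]].
At the point, J = [[-2.2500, 6.0000], [-6.0000, 0.0000]] (det J = 36.0000).
Solving J·Δ = −F gives Δ = (0.3333, -0.5000).
Then the next iterate is (x, y)₁ = (-0.6667, 1.0000).
Re-evaluating at (-0.6667, 1.0000): F = (0.6667, 0.444556), so ‖F‖₂ = 0.8013.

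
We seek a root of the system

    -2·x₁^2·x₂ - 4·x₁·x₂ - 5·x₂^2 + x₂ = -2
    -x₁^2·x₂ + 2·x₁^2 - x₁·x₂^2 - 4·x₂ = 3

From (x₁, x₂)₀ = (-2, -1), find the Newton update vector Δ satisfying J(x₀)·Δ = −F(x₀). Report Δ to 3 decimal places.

At (-2, -1): F = (-4.000, 15.000).
Jacobian J = [[-4·x₁·x₂ - 4·x₂, -2·x₁^2 - 4·x₁ - 10·x₂ + 1], [-2·x₁·x₂ + 4·x₁ - x₂^2, -x₁^2 - 2·x₁·x₂ - 4]].
At the point, J = [[-4.000, 11.000], [-13.000, -12.000]] (det J = 191.000).
Solving J·Δ = −F gives Δ = (0.613, 0.586).

(0.613, 0.586)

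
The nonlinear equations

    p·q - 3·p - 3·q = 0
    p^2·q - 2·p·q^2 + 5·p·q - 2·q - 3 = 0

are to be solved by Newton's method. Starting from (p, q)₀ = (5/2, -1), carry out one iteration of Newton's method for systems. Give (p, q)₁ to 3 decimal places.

(0.733, -0.867)

At (5/2, -1): F = (-7.000, -24.750).
Jacobian J = [[q - 3, p - 3], [2·p·q - 2·q^2 + 5·q, p^2 - 4·p·q + 5·p - 2]].
At the point, J = [[-4.000, -0.500], [-12.000, 26.750]] (det J = -113.000).
Solving J·Δ = −F gives Δ = (-1.767, 0.133).
Then the next iterate is (p, q)₁ = (0.733, -0.867).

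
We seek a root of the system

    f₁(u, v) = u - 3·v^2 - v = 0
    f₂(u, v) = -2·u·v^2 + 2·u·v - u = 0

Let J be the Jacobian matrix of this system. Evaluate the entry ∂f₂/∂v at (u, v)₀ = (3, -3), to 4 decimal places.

∂f₂/∂v = -4·u·v + 2·u.
At (3, -3) this is 42.0000.

42.0000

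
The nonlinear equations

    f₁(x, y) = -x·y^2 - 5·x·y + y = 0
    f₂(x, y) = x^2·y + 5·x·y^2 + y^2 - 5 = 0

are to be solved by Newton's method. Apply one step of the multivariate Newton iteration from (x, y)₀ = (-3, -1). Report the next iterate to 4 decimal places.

At (-3, -1): F = (-13.0000, -28.0000).
Jacobian J = [[-y^2 - 5·y, -2·x·y - 5·x + 1], [2·x·y + 5·y^2, x^2 + 10·x·y + 2·y]].
At the point, J = [[4.0000, 10.0000], [11.0000, 37.0000]] (det J = 38.0000).
Solving J·Δ = −F gives Δ = (5.2895, -0.8158).
Then the next iterate is (x, y)₁ = (2.2895, -1.8158).

(2.2895, -1.8158)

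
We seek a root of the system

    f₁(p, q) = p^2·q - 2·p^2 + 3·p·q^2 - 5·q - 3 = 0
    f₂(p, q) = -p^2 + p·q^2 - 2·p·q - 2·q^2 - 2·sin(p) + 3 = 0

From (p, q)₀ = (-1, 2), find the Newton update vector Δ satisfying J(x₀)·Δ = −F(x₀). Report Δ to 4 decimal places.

At (-1, 2): F = (-25.0000, -4.317058).
Jacobian J = [[2·p·q - 4·p + 3·q^2, p^2 + 6·p·q - 5], [-2·p + q^2 - 2·q - 2·cos(p), 2·p·q - 2·p - 4·q]].
At the point, J = [[12.0000, -16.0000], [0.919395, -10.0000]] (det J = -105.289674).
Solving J·Δ = −F gives Δ = (1.7184, -0.2737).

(1.7184, -0.2737)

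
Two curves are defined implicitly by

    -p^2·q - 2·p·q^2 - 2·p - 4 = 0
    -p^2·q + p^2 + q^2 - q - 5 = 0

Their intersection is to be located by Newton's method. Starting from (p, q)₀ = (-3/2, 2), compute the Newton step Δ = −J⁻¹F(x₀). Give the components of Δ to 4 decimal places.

(1.7384, 0.0465)

At (-3/2, 2): F = (6.5000, -5.2500).
Jacobian J = [[-2·p·q - 2·q^2 - 2, -p^2 - 4·p·q], [-2·p·q + 2·p, -p^2 + 2·q - 1]].
At the point, J = [[-4.0000, 9.7500], [3.0000, 0.7500]] (det J = -32.2500).
Solving J·Δ = −F gives Δ = (1.7384, 0.0465).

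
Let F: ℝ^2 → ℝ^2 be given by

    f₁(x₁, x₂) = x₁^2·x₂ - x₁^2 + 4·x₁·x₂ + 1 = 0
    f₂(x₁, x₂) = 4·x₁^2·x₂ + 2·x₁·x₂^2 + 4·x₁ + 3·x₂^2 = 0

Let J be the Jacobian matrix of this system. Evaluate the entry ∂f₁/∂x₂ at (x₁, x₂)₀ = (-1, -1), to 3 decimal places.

-3.000

∂f₁/∂x₂ = x₁^2 + 4·x₁.
At (-1, -1) this is -3.000.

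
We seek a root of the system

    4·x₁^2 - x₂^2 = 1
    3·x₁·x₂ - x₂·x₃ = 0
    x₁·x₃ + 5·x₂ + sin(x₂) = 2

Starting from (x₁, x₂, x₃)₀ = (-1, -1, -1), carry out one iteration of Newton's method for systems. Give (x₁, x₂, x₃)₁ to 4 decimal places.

(-0.1751, 1.2995, 4.0737)

At (-1, -1, -1): F = (2.0000, 2.0000, -6.841471).
Jacobian J = [[8·x₁, -2·x₂, 0], [3·x₂, 3·x₁ - x₃, -x₂], [x₃, cos(x₂) + 5, x₁]].
At the point, J = [[-8.0000, 2.0000, 0.0000], [-3.0000, -2.0000, 1.0000], [-1.0000, 5.540302, -1.0000]] (det J = 20.322418).
Solving J·Δ = −F gives Δ = (0.8249, 2.2995, 5.0737).
Then the next iterate is (x₁, x₂, x₃)₁ = (-0.1751, 1.2995, 4.0737).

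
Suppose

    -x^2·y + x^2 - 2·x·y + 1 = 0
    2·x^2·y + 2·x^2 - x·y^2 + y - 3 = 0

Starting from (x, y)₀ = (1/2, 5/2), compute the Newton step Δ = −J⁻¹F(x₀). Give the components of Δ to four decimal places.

(0.0630, -1.8277)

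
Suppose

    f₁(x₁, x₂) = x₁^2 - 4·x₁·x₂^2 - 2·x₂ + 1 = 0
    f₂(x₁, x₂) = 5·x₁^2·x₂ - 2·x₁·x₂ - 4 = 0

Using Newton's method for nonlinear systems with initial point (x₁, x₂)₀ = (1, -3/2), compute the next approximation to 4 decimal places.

At (1, -3/2): F = (-4.0000, -8.5000).
Jacobian J = [[2·x₁ - 4·x₂^2, -8·x₁·x₂ - 2], [10·x₁·x₂ - 2·x₂, 5·x₁^2 - 2·x₁]].
At the point, J = [[-7.0000, 10.0000], [-12.0000, 3.0000]] (det J = 99.0000).
Solving J·Δ = −F gives Δ = (-0.7374, -0.1162).
Then the next iterate is (x₁, x₂)₁ = (0.2626, -1.6162).

(0.2626, -1.6162)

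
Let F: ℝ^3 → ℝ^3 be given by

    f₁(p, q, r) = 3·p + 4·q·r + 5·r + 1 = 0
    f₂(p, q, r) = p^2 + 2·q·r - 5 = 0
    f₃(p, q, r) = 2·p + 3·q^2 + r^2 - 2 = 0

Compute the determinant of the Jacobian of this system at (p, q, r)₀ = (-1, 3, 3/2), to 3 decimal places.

-903.000

J = [[3, 4·r, 4·q + 5], [2·p, 2·r, 2·q], [2, 6·q, 2·r]].
At the point, J = [[3.000, 6.000, 17.000], [-2.000, 3.000, 6.000], [2.000, 18.000, 3.000]].
det J = -903.000.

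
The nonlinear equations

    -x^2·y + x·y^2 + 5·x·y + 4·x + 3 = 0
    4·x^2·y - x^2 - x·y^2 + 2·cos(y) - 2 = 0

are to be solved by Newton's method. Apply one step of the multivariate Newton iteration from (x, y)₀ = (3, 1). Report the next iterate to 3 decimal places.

At (3, 1): F = (24.000, 23.08060).
Jacobian J = [[-2·x·y + y^2 + 5·y + 4, -x^2 + 2·x·y + 5·x], [8·x·y - 2·x - y^2, 4·x^2 - 2·x·y - 2·sin(y)]].
At the point, J = [[4.000, 12.000], [17.000, 28.31706]] (det J = -90.73177).
Solving J·Δ = −F gives Δ = (4.438, -3.479).
Then the next iterate is (x, y)₁ = (7.438, -2.479).

(7.438, -2.479)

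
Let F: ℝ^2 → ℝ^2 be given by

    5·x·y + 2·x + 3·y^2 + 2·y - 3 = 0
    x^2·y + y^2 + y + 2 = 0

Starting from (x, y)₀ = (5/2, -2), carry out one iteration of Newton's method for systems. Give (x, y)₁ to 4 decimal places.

At (5/2, -2): F = (-15.0000, -8.5000).
Jacobian J = [[5·y + 2, 5·x + 6·y + 2], [2·x·y, x^2 + 2·y + 1]].
At the point, J = [[-8.0000, 2.5000], [-10.0000, 3.2500]] (det J = -1.0000).
Solving J·Δ = −F gives Δ = (-27.5000, -82.0000).
Then the next iterate is (x, y)₁ = (-25.0000, -84.0000).

(-25.0000, -84.0000)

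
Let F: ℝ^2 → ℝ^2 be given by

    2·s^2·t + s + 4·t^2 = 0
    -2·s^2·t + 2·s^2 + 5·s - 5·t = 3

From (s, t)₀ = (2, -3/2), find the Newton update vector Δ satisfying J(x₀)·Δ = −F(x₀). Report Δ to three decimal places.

At (2, -3/2): F = (-1.000, 34.500).
Jacobian J = [[4·s·t + 1, 2·s^2 + 8·t], [-4·s·t + 4·s + 5, -2·s^2 - 5]].
At the point, J = [[-11.000, -4.000], [25.000, -13.000]] (det J = 243.000).
Solving J·Δ = −F gives Δ = (-0.621, 1.459).

(-0.621, 1.459)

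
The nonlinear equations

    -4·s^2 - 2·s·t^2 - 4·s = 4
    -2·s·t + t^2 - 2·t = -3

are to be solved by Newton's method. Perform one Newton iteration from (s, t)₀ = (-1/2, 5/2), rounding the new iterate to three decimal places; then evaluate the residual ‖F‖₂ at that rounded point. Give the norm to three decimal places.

6.326

At (-1/2, 5/2): F = (3.250, 6.750).
Jacobian J = [[-8·s - 2·t^2 - 4, -4·s·t], [-2·t, -2·s + 2·t - 2]].
At the point, J = [[-12.500, 5.000], [-5.000, 4.000]] (det J = -25.000).
Solving J·Δ = −F gives Δ = (-0.830, -2.725).
Then the next iterate is (s, t)₁ = (-1.330, -0.225).
Re-evaluating at (-1.330, -0.225): F = (-5.62094, 2.90213), so ‖F‖₂ = 6.326.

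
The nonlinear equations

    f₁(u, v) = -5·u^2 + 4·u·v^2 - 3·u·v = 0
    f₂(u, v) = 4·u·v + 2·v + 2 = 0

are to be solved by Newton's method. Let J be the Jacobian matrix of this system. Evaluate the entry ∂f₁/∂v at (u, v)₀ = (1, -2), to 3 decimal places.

-19.000

∂f₁/∂v = 8·u·v - 3·u.
At (1, -2) this is -19.000.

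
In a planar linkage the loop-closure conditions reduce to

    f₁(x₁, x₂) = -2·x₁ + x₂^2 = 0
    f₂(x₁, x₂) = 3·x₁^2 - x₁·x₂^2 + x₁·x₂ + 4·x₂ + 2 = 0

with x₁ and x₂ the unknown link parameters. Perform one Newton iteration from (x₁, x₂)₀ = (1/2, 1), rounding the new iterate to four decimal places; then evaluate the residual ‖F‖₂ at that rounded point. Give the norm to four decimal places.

2.9423

At (1/2, 1): F = (0.0000, 6.7500).
Jacobian J = [[-2, 2·x₂], [6·x₁ - x₂^2 + x₂, -2·x₁·x₂ + x₁ + 4]].
At the point, J = [[-2.0000, 2.0000], [3.0000, 3.5000]] (det J = -13.0000).
Solving J·Δ = −F gives Δ = (-1.0385, -1.0385).
Then the next iterate is (x₁, x₂)₁ = (-0.5385, -0.0385).
Re-evaluating at (-0.5385, -0.0385): F = (1.078482, 2.737477), so ‖F‖₂ = 2.9423.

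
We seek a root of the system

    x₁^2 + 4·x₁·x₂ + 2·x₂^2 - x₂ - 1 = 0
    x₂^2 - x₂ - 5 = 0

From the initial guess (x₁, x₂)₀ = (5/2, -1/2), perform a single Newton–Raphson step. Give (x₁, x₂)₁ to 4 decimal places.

(7.0417, -2.6250)

At (5/2, -1/2): F = (1.2500, -4.2500).
Jacobian J = [[2·x₁ + 4·x₂, 4·x₁ + 4·x₂ - 1], [0, 2·x₂ - 1]].
At the point, J = [[3.0000, 7.0000], [0.0000, -2.0000]] (det J = -6.0000).
Solving J·Δ = −F gives Δ = (4.5417, -2.1250).
Then the next iterate is (x₁, x₂)₁ = (7.0417, -2.6250).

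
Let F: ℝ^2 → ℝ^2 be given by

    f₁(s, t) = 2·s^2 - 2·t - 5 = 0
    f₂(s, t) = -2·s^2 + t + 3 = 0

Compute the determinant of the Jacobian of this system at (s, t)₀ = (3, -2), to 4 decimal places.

-12.0000

J = [[4·s, -2], [-4·s, 1]].
At the point, J = [[12.0000, -2.0000], [-12.0000, 1.0000]].
det J = -12.0000.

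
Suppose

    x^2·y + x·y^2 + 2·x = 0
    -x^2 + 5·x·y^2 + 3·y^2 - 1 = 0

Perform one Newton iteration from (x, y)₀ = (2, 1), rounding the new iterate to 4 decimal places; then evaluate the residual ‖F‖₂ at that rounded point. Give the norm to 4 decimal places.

3.5610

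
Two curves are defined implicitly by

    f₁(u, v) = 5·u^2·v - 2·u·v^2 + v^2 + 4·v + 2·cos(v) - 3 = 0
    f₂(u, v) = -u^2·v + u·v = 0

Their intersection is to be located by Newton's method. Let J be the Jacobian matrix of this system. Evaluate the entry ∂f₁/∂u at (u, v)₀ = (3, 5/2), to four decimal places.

62.5000

∂f₁/∂u = 10·u·v - 2·v^2.
At (3, 5/2) this is 62.5000.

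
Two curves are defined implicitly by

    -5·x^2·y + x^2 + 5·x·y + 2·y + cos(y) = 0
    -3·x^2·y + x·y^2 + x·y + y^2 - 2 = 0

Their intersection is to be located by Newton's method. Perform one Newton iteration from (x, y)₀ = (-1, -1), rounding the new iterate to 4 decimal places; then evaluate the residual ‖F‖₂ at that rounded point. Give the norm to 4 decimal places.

4.0645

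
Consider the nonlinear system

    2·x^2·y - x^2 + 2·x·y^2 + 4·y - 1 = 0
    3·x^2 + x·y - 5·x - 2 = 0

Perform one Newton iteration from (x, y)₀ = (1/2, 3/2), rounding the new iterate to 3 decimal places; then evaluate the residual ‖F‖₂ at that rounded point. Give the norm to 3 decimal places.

35.123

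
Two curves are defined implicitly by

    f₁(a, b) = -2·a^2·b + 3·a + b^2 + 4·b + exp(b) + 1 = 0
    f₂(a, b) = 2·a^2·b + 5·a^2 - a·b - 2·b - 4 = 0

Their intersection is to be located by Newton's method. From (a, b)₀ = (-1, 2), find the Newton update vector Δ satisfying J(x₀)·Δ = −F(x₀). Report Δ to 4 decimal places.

(0.0961, -1.0789)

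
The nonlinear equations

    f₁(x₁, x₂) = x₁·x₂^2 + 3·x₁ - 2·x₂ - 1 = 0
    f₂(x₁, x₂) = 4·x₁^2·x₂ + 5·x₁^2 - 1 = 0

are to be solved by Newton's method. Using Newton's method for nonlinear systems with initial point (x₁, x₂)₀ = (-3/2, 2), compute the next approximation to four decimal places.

At (-3/2, 2): F = (-15.5000, 28.2500).
Jacobian J = [[x₂^2 + 3, 2·x₁·x₂ - 2], [8·x₁·x₂ + 10·x₁, 4·x₁^2]].
At the point, J = [[7.0000, -8.0000], [-39.0000, 9.0000]] (det J = -249.0000).
Solving J·Δ = −F gives Δ = (0.3474, -1.6335).
Then the next iterate is (x₁, x₂)₁ = (-1.1526, 0.3665).

(-1.1526, 0.3665)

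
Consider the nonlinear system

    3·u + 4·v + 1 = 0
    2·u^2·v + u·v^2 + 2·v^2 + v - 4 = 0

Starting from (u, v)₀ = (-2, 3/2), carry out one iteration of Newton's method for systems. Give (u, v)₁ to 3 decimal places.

(-1.561, 0.920)

At (-2, 3/2): F = (1.000, 9.500).
Jacobian J = [[3, 4], [4·u·v + v^2, 2·u^2 + 2·u·v + 4·v + 1]].
At the point, J = [[3.000, 4.000], [-9.750, 9.000]] (det J = 66.000).
Solving J·Δ = −F gives Δ = (0.439, -0.580).
Then the next iterate is (u, v)₁ = (-1.561, 0.920).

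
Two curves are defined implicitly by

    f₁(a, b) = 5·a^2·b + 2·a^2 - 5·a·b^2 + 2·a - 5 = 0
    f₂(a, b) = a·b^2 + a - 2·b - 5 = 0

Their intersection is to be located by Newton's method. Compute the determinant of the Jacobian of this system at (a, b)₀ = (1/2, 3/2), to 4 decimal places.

20.1875

J = [[10·a·b + 4·a - 5·b^2 + 2, 5·a^2 - 10·a·b], [b^2 + 1, 2·a·b - 2]].
At the point, J = [[0.2500, -6.2500], [3.2500, -0.5000]].
det J = 20.1875.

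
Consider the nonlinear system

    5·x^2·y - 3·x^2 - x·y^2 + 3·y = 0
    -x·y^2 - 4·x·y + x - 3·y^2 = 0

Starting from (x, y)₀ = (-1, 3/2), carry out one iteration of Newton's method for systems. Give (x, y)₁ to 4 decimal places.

(-0.7262, 0.7573)

At (-1, 3/2): F = (11.2500, 0.5000).
Jacobian J = [[10·x·y - 6·x - y^2, 5·x^2 - 2·x·y + 3], [-y^2 - 4·y + 1, -2·x·y - 4·x - 6·y]].
At the point, J = [[-11.2500, 11.0000], [-7.2500, -2.0000]] (det J = 102.2500).
Solving J·Δ = −F gives Δ = (0.2738, -0.7427).
Then the next iterate is (x, y)₁ = (-0.7262, 0.7573).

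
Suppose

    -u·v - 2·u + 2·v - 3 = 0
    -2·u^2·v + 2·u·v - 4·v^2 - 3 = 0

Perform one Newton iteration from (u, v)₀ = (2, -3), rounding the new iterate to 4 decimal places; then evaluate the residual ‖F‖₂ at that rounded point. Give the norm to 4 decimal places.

889.6650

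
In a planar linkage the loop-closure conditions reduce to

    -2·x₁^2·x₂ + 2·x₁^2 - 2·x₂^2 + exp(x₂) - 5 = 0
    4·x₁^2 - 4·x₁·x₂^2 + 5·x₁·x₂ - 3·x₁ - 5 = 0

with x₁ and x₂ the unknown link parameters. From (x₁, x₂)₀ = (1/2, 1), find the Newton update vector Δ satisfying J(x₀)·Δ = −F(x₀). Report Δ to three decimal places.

At (1/2, 1): F = (-4.28172, -5.000).
Jacobian J = [[-4·x₁·x₂ + 4·x₁, -2·x₁^2 - 4·x₂ + exp(x₂)], [8·x₁ - 4·x₂^2 + 5·x₂ - 3, -8·x₁·x₂ + 5·x₁]].
At the point, J = [[0.000, -1.78172], [2.000, -1.500]] (det J = 3.56344).
Solving J·Δ = −F gives Δ = (0.698, -2.403).

(0.698, -2.403)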